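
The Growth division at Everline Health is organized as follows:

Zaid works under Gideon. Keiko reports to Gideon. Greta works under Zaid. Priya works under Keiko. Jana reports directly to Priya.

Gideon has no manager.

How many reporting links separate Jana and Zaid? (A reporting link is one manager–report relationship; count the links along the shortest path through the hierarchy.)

Jana is 3 levels below Gideon, and Zaid is 1 level below Gideon (their lowest common manager). The shortest path runs up from Jana to Gideon and back down to Zaid: 3 + 1 = 4 links.

4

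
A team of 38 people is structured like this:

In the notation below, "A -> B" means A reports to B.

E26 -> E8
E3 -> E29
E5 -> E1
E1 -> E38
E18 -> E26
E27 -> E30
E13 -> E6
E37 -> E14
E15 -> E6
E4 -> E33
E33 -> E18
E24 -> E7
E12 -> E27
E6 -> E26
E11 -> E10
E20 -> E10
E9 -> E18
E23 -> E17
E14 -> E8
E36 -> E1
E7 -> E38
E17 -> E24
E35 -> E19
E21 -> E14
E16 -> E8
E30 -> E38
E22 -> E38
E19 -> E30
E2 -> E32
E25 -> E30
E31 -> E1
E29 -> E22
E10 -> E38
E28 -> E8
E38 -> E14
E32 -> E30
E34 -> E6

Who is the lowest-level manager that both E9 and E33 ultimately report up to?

E18

E9's chain of managers is E18, E26, E8. E33's chain of managers is E18, E26, E8. The first manager that appears in both chains is E18.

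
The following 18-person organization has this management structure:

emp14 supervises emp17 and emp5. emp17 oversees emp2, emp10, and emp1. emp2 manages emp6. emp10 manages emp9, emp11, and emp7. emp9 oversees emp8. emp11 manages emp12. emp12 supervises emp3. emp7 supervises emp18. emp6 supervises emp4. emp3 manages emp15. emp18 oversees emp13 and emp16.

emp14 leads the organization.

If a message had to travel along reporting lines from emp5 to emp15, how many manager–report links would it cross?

emp5 is 1 level below emp14, and emp15 is 6 levels below emp14 (their lowest common manager). The shortest path runs up from emp5 to emp14 and back down to emp15: 1 + 6 = 7 links.

7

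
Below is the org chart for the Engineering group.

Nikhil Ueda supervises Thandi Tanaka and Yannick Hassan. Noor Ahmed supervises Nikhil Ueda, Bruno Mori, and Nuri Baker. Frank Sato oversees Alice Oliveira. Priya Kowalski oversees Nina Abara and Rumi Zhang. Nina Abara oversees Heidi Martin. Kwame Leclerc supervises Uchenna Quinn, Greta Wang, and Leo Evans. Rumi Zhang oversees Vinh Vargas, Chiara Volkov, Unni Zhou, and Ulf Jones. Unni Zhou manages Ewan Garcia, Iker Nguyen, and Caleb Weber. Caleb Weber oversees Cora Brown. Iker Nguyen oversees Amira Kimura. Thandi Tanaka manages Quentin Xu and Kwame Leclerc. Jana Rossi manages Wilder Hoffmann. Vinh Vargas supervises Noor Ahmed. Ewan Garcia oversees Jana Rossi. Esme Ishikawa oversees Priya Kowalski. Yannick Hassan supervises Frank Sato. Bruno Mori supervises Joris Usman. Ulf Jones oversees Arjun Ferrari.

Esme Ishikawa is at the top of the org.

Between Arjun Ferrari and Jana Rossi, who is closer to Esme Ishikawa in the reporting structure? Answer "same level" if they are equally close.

Arjun Ferrari is 4 levels below Esme Ishikawa; Jana Rossi is 5. Arjun Ferrari is higher.

Arjun Ferrari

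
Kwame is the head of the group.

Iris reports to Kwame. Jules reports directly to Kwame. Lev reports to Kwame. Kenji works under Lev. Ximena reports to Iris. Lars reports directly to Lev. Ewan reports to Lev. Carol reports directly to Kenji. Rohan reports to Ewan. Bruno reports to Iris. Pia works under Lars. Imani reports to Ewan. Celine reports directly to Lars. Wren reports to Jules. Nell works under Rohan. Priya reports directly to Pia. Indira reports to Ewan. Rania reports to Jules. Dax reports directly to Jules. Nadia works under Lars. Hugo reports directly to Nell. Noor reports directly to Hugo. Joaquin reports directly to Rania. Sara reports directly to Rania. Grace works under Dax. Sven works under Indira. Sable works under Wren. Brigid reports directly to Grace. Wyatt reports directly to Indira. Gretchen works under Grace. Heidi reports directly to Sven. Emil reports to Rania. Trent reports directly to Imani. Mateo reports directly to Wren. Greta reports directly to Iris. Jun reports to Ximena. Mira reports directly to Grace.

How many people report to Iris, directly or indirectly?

4

Iris directly manages Ximena, Bruno, Greta. Under Ximena: Jun (1). Bruno has no reports. Greta has no reports. So Iris's organization is 3 direct reports plus everyone under them: 2 + 1 + 1 = 4.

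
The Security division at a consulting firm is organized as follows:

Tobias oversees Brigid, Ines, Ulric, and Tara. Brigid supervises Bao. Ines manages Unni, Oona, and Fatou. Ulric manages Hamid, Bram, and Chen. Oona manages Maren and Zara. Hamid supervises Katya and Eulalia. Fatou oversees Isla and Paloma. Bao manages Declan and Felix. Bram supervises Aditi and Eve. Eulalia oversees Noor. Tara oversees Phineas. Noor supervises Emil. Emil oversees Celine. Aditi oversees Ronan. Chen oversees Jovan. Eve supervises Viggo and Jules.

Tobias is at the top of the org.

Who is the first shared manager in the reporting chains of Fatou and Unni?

Fatou's chain of managers is Ines, Tobias. Unni's chain of managers is Ines, Tobias. The first manager that appears in both chains is Ines.

Ines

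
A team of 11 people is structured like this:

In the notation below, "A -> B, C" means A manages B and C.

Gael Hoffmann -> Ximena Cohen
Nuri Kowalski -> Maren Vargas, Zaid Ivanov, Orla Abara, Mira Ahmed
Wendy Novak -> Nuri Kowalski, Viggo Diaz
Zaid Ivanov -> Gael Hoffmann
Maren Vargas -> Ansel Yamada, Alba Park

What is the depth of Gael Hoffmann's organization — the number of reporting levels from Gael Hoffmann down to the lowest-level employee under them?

The longest chain under Gael Hoffmann runs Gael Hoffmann → Ximena Cohen, which is 1 level below Gael Hoffmann.

1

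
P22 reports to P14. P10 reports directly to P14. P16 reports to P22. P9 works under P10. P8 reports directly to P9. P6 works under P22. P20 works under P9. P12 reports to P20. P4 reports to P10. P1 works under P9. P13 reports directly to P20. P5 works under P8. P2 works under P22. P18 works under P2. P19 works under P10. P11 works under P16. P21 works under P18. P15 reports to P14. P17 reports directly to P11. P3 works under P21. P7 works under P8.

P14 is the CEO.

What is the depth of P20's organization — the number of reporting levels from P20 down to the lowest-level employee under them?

The longest chain under P20 runs P20 → P13, which is 1 level below P20.

1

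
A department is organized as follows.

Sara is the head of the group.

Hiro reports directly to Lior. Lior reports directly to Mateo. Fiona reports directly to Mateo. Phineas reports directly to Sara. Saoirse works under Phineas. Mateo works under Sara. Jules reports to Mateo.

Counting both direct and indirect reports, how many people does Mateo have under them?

4

Mateo directly manages Fiona, Lior, Jules. Fiona has no reports. Under Lior: Hiro (1). Jules has no reports. So Mateo's organization is 3 direct reports plus everyone under them: 1 + 2 + 1 = 4.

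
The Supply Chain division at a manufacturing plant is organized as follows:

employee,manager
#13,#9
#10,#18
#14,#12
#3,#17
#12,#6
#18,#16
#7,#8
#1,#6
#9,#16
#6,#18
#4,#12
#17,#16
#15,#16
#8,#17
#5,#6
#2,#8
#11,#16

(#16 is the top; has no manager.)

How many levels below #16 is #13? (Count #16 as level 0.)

Chain from #13 up to #16: #13 → #9 → #16. That is 2 steps up, so #13 is 2 levels below #16.

2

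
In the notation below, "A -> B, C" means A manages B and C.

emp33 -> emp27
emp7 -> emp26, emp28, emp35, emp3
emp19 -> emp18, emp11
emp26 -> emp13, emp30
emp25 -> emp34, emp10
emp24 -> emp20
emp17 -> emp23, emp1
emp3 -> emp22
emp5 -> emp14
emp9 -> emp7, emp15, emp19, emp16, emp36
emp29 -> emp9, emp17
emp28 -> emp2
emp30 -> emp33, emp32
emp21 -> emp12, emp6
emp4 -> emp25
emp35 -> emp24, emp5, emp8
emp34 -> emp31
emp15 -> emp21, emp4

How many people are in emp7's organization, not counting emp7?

16

emp7 directly manages emp26, emp28, emp35, emp3. Under emp26: emp30, emp32, emp33, emp27, emp13 (5). Under emp28: emp2 (1). Under emp35: emp8, emp5, emp14, emp24, emp20 (5). Under emp3: emp22 (1). So emp7's organization is 4 direct reports plus everyone under them: 6 + 2 + 6 + 2 = 16.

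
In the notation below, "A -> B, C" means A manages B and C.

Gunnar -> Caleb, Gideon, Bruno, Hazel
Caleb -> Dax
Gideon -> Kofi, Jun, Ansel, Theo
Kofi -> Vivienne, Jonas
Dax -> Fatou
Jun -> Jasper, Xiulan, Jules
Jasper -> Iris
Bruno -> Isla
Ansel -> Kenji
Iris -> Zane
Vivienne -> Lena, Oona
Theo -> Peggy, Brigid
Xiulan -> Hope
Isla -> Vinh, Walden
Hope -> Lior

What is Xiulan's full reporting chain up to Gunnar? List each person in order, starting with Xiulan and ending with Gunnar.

Xiulan -> Jun -> Gideon -> Gunnar

Xiulan reports to Jun. Jun reports to Gideon. Gideon reports to Gunnar. Gunnar is at the top.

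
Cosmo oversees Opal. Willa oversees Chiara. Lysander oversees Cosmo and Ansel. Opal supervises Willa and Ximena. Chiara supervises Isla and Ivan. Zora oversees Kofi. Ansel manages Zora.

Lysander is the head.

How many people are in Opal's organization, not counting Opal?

5

Opal directly manages Ximena, Willa. Ximena has no reports. Under Willa: Chiara, Ivan, Isla (3). So Opal's organization is 2 direct reports plus everyone under them: 1 + 4 = 5.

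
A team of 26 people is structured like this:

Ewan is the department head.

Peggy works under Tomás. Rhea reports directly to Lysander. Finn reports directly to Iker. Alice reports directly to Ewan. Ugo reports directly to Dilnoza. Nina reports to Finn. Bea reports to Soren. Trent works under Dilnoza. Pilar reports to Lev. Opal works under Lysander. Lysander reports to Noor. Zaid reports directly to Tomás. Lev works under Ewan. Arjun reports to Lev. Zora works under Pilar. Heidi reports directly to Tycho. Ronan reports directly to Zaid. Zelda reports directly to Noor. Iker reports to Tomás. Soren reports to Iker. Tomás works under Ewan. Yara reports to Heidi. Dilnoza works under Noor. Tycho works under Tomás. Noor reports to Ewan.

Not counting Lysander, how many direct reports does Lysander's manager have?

Lysander reports to Noor. Noor's other direct reports are Zelda, Dilnoza — 2 peers.

2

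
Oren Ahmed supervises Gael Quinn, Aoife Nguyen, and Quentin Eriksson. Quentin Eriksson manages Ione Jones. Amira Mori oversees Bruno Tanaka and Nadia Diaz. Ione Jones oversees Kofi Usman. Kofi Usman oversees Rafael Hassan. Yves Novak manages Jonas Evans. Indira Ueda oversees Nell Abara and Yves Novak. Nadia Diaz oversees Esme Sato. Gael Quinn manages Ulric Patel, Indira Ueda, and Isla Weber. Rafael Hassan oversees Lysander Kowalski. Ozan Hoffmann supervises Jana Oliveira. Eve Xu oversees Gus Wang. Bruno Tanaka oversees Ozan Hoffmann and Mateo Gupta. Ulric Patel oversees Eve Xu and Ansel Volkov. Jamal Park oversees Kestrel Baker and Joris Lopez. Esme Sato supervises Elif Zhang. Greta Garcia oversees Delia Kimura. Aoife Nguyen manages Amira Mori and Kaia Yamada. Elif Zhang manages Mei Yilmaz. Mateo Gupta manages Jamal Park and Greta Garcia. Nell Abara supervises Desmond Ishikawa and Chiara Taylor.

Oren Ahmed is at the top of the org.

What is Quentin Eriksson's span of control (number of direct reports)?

Quentin Eriksson directly manages Ione Jones. That is 1 direct report.

1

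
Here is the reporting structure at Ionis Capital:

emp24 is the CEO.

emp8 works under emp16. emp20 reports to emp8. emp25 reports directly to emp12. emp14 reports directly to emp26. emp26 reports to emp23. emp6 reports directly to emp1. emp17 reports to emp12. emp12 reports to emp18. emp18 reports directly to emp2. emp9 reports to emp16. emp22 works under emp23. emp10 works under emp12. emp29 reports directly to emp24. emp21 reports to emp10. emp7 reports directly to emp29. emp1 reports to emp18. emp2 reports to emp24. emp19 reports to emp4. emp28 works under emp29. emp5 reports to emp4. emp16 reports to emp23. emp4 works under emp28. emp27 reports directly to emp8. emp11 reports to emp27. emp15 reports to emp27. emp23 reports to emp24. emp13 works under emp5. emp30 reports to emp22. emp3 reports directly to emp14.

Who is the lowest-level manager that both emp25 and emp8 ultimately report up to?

emp24

emp25's chain of managers is emp12, emp18, emp2, emp24. emp8's chain of managers is emp16, emp23, emp24. The first manager that appears in both chains is emp24.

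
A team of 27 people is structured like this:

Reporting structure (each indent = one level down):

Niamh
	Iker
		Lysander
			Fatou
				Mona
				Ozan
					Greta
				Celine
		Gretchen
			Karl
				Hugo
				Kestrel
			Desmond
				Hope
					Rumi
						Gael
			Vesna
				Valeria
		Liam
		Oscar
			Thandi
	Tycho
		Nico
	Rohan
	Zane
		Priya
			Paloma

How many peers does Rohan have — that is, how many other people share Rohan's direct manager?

Rohan reports to Niamh. Niamh's other direct reports are Iker, Tycho, Zane — 3 peers.

3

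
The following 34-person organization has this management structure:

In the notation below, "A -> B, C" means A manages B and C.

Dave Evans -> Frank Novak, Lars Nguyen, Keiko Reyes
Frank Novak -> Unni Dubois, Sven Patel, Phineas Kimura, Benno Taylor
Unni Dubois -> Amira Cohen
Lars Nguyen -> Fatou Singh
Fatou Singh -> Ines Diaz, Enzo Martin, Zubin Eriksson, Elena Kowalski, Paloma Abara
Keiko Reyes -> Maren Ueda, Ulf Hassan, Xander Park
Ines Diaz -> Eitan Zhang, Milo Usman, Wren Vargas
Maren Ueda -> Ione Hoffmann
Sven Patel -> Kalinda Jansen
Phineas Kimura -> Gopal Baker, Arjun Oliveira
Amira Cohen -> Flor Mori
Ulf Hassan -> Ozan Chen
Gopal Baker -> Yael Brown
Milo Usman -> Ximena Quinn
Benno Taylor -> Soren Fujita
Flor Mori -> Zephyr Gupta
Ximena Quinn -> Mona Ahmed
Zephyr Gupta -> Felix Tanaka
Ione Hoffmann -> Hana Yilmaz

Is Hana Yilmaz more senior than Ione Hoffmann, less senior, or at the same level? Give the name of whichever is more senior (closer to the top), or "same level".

Ione Hoffmann

Hana Yilmaz is 4 levels below Dave Evans; Ione Hoffmann is 3. Ione Hoffmann is higher.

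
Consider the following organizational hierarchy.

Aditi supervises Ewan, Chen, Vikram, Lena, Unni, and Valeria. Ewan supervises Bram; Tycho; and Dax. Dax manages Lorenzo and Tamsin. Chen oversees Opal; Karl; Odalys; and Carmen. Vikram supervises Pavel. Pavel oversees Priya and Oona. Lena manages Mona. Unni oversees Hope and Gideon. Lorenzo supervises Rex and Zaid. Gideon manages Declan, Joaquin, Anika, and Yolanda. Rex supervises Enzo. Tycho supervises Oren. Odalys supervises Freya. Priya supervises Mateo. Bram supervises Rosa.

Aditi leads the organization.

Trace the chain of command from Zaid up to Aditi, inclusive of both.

Zaid reports to Lorenzo. Lorenzo reports to Dax. Dax reports to Ewan. Ewan reports to Aditi. Aditi is at the top.

Zaid -> Lorenzo -> Dax -> Ewan -> Aditi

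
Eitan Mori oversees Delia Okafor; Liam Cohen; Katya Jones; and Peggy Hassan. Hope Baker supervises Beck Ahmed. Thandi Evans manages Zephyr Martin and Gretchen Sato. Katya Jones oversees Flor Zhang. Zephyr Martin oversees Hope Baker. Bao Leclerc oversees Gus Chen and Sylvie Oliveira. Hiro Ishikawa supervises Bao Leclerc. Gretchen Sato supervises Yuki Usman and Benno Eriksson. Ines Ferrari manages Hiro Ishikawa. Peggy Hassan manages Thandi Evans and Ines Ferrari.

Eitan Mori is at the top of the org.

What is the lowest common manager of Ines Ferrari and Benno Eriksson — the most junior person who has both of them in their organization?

Peggy Hassan

Ines Ferrari's chain of managers is Peggy Hassan, Eitan Mori. Benno Eriksson's chain of managers is Gretchen Sato, Thandi Evans, Peggy Hassan, Eitan Mori. The first manager that appears in both chains is Peggy Hassan.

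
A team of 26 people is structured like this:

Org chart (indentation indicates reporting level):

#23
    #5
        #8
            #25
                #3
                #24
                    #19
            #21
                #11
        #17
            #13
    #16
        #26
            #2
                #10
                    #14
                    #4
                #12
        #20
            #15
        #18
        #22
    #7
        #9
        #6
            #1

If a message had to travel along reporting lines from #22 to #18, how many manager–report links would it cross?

2

#22 is 1 level below #16, and #18 is 1 level below #16 (their lowest common manager). The shortest path runs up from #22 to #16 and back down to #18: 1 + 1 = 2 links.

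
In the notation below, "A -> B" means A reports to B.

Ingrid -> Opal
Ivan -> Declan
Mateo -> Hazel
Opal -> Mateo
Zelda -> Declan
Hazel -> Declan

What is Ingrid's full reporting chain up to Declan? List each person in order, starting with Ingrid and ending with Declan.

Ingrid reports to Opal. Opal reports to Mateo. Mateo reports to Hazel. Hazel reports to Declan. Declan is at the top.

Ingrid -> Opal -> Mateo -> Hazel -> Declan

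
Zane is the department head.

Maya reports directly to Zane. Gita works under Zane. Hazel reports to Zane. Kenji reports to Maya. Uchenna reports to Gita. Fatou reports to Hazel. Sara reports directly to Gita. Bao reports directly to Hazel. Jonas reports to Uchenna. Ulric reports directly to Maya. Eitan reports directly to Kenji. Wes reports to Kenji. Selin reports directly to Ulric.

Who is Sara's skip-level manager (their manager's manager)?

Zane

Sara reports to Gita, and Gita reports to Zane. So Sara's skip-level manager is Zane.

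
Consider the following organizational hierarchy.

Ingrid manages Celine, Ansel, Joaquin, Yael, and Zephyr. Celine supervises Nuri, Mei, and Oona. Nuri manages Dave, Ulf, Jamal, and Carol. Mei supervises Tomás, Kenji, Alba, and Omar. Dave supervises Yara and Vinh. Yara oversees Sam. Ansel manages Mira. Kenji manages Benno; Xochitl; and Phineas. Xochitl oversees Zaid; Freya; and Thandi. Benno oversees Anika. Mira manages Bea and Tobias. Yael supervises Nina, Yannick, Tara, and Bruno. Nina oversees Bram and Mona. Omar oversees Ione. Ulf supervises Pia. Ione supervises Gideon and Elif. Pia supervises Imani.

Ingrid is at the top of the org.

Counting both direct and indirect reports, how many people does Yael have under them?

6

Yael directly manages Nina, Yannick, Tara, Bruno. Under Nina: Bram, Mona (2). Yannick has no reports. Tara has no reports. Bruno has no reports. So Yael's organization is 4 direct reports plus everyone under them: 3 + 1 + 1 + 1 = 6.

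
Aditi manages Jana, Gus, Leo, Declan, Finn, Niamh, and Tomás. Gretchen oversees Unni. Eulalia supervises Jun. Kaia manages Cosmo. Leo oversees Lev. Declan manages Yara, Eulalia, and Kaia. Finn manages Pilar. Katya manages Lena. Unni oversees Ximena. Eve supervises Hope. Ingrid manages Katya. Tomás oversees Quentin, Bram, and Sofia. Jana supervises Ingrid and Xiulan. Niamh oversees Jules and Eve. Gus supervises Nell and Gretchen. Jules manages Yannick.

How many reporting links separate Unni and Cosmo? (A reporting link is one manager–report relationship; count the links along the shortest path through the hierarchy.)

6

Unni is 3 levels below Aditi, and Cosmo is 3 levels below Aditi (their lowest common manager). The shortest path runs up from Unni to Aditi and back down to Cosmo: 3 + 3 = 6 links.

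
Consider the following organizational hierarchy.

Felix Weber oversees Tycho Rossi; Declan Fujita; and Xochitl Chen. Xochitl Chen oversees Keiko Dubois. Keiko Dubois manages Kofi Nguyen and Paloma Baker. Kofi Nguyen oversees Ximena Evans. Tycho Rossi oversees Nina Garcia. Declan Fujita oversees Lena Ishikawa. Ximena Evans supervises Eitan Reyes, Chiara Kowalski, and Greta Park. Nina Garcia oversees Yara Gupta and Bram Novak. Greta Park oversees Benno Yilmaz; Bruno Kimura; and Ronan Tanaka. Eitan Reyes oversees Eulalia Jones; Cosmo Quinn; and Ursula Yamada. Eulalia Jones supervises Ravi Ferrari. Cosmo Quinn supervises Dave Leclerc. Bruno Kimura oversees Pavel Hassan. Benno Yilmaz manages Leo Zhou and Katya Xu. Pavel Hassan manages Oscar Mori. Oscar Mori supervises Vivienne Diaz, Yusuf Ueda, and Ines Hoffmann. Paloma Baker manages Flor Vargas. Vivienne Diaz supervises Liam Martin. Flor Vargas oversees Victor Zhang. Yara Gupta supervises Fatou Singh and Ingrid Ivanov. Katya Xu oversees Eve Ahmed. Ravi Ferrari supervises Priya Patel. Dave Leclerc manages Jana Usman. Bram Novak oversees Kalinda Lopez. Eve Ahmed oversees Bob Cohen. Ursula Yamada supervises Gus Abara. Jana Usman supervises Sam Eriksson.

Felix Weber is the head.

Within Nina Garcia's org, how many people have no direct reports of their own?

The people in Nina Garcia's organization with no one reporting to them are Kalinda Lopez, Ingrid Ivanov, Fatou Singh. That is 3.

3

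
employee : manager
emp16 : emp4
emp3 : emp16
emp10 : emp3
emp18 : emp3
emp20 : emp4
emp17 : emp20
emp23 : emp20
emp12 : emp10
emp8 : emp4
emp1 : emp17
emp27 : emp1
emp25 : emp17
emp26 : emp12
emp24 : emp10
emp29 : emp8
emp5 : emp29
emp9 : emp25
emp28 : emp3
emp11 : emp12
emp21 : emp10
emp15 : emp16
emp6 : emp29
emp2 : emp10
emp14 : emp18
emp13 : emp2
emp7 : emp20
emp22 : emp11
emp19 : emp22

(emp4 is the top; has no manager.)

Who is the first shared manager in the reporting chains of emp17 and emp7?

emp20

emp17's chain of managers is emp20, emp4. emp7's chain of managers is emp20, emp4. The first manager that appears in both chains is emp20.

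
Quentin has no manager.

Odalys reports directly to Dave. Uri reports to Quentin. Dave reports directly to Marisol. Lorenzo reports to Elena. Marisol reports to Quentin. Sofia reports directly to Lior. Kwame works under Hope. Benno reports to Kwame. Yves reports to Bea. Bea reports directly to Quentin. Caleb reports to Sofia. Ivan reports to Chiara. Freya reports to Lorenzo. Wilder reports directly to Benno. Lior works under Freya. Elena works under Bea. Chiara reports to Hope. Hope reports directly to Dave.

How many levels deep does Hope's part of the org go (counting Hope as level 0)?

The longest chain under Hope runs Hope → Kwame → Benno → Wilder, which is 3 levels below Hope.

3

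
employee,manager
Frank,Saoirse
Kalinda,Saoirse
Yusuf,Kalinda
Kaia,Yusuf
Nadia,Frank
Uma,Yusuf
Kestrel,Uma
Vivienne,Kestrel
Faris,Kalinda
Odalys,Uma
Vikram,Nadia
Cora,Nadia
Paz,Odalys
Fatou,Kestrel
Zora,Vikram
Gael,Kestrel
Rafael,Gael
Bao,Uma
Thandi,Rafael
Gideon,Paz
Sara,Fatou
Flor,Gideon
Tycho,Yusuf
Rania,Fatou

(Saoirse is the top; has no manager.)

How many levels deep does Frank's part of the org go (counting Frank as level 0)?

The longest chain under Frank runs Frank → Nadia → Vikram → Zora, which is 3 levels below Frank.

3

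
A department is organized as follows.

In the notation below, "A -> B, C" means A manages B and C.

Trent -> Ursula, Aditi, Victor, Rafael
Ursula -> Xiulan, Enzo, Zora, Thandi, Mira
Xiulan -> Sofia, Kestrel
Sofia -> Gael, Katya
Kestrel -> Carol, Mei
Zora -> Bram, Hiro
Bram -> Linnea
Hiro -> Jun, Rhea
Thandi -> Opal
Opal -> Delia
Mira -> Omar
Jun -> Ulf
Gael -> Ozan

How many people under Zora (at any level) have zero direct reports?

3

The people in Zora's organization with no one reporting to them are Rhea, Ulf, Linnea. That is 3.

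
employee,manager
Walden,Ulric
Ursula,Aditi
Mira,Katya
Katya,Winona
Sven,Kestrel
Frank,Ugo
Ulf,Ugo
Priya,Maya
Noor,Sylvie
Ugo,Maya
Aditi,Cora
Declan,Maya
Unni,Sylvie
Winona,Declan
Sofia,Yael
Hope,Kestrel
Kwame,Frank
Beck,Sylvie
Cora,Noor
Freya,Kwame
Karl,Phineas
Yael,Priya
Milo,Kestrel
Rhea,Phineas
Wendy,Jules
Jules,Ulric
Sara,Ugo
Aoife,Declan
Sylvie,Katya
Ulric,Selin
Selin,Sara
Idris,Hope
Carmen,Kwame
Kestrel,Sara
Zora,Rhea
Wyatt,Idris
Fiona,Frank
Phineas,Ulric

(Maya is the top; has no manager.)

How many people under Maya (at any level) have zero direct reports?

17

The people in Maya's organization with no one reporting to them are Sofia, Mira, Unni, Beck, Ursula, Aoife, Fiona, Carmen, Freya, Ulf, Wyatt, Milo, Sven, Wendy, Karl, Zora, Walden. That is 17.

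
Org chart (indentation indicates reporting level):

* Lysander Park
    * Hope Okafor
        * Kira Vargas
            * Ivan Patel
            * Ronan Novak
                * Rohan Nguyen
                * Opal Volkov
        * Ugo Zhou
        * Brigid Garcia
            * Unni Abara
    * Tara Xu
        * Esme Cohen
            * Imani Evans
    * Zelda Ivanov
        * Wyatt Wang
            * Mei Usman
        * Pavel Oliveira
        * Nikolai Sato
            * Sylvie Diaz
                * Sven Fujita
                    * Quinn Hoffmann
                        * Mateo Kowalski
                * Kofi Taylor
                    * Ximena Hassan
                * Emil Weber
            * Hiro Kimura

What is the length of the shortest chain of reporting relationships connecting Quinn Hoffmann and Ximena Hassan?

4

Quinn Hoffmann is 2 levels below Sylvie Diaz, and Ximena Hassan is 2 levels below Sylvie Diaz (their lowest common manager). The shortest path runs up from Quinn Hoffmann to Sylvie Diaz and back down to Ximena Hassan: 2 + 2 = 4 links.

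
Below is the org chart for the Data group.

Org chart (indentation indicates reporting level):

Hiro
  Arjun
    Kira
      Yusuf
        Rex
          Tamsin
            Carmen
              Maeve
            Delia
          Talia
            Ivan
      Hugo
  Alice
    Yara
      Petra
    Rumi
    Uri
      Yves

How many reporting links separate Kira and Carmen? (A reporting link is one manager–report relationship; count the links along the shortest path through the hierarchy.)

Carmen is in Kira's organization: the chain from Carmen up to Kira is Carmen → Tamsin → Rex → Yusuf → Kira, which is 4 links.

4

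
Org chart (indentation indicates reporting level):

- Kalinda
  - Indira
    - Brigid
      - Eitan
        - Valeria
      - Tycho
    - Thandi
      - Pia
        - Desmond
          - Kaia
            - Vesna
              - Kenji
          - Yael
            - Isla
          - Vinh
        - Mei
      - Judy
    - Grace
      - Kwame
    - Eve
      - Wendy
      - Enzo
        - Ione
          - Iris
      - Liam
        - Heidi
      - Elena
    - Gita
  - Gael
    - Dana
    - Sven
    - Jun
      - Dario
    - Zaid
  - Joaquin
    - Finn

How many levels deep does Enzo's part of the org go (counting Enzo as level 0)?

The longest chain under Enzo runs Enzo → Ione → Iris, which is 2 levels below Enzo.

2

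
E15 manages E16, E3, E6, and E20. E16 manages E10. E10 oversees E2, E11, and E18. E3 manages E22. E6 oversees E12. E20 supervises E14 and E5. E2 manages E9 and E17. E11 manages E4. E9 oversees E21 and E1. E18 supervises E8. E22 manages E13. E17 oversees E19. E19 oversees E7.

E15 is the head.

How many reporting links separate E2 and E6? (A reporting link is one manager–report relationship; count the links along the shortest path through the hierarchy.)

E2 is 3 levels below E15, and E6 is 1 level below E15 (their lowest common manager). The shortest path runs up from E2 to E15 and back down to E6: 3 + 1 = 4 links.

4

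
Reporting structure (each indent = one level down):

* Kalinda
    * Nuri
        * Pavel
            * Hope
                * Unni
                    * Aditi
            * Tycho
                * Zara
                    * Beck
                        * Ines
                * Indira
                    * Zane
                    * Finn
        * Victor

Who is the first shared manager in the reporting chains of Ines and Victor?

Nuri

Ines's chain of managers is Beck, Zara, Tycho, Pavel, Nuri, Kalinda. Victor's chain of managers is Nuri, Kalinda. The first manager that appears in both chains is Nuri.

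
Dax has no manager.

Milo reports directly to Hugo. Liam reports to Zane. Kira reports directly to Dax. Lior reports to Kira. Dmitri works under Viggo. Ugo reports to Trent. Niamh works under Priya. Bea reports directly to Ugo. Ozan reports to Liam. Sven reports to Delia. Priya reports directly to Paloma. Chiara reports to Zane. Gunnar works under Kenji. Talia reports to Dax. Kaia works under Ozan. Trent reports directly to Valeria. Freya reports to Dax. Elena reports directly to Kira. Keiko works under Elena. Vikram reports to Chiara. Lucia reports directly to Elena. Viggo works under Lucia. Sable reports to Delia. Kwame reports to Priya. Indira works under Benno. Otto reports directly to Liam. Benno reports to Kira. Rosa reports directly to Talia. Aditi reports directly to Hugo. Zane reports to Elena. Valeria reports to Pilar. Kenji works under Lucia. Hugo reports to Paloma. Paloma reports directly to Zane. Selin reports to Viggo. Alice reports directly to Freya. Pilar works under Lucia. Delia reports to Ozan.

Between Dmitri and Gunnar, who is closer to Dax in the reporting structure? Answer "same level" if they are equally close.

same level

Both Dmitri and Gunnar are 5 levels below Dax.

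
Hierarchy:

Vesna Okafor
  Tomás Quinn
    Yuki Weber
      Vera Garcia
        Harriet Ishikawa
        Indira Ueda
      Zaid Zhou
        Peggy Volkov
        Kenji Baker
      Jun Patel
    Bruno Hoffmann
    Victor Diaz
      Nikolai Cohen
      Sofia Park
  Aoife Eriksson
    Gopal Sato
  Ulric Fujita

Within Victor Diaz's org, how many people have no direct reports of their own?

The people in Victor Diaz's organization with no one reporting to them are Sofia Park, Nikolai Cohen. That is 2.

2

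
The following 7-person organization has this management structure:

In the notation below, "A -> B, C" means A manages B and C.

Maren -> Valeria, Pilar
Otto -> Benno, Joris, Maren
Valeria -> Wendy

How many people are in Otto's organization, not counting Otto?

6

Otto directly manages Benno, Joris, Maren. Benno has no reports. Joris has no reports. Under Maren: Pilar, Valeria, Wendy (3). So Otto's organization is 3 direct reports plus everyone under them: 1 + 1 + 4 = 6.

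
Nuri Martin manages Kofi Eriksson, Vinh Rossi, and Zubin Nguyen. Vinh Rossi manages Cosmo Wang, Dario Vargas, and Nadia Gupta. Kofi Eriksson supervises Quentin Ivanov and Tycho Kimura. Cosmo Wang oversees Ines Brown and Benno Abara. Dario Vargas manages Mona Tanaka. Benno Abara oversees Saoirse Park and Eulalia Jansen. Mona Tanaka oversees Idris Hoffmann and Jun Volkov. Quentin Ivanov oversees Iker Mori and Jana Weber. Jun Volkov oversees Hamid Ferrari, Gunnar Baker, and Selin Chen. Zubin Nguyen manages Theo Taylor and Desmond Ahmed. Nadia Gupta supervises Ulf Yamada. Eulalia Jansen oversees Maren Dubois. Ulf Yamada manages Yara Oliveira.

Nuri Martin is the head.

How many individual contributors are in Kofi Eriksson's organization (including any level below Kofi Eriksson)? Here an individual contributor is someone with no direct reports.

3

The people in Kofi Eriksson's organization with no one reporting to them are Tycho Kimura, Jana Weber, Iker Mori. That is 3.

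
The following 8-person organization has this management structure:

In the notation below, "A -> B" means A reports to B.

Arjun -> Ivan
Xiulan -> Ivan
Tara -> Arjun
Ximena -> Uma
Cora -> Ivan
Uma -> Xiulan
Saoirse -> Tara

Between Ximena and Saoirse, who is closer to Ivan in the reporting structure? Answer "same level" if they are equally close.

same level

Both Ximena and Saoirse are 3 levels below Ivan.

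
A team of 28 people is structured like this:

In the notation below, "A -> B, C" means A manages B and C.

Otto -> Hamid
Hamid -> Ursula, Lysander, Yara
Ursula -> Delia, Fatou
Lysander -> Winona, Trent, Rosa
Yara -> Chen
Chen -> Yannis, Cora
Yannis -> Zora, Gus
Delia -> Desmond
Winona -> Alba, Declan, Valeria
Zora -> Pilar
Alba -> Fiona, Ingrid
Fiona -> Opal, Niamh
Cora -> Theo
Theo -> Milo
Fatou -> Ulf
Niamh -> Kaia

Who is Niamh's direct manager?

Niamh reports directly to Fiona.

Fiona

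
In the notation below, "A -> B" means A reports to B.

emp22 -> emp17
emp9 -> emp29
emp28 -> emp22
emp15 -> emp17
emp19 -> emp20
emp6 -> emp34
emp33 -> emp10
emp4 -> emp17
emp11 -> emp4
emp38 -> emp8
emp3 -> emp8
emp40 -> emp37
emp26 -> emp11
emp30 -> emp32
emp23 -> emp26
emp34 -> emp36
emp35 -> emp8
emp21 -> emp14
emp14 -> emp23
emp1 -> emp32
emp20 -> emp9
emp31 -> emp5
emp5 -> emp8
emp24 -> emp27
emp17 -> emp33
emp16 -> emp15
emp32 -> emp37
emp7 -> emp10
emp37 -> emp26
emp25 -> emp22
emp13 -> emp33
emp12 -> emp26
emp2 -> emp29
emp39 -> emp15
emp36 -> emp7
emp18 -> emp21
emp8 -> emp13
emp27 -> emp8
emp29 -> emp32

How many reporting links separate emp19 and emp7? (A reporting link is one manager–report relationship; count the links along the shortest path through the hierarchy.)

emp19 is 11 levels below emp10, and emp7 is 1 level below emp10 (their lowest common manager). The shortest path runs up from emp19 to emp10 and back down to emp7: 11 + 1 = 12 links.

12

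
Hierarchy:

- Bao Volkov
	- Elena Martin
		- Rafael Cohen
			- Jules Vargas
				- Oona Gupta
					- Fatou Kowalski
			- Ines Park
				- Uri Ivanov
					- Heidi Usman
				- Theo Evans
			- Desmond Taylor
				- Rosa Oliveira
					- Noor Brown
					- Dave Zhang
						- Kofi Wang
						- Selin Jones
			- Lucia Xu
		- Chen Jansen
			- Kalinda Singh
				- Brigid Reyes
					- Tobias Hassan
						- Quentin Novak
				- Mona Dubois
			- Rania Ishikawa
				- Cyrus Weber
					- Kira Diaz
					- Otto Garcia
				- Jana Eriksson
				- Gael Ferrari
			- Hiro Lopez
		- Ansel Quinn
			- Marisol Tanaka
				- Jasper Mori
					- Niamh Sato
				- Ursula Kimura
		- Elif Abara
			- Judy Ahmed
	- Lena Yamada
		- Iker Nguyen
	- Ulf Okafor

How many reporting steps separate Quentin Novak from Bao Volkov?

6

Chain from Quentin Novak up to Bao Volkov: Quentin Novak → Tobias Hassan → Brigid Reyes → Kalinda Singh → Chen Jansen → Elena Martin → Bao Volkov. That is 6 steps up, so Quentin Novak is 6 levels below Bao Volkov.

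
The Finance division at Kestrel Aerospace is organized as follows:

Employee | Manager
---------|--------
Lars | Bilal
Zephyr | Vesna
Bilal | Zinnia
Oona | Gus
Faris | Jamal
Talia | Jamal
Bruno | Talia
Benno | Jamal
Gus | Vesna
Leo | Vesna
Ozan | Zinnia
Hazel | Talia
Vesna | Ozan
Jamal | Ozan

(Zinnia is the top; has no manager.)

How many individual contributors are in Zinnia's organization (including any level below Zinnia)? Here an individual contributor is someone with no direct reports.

The people in Zinnia's organization with no one reporting to them are Lars, Hazel, Bruno, Benno, Faris, Oona, Zephyr, Leo. That is 8.

8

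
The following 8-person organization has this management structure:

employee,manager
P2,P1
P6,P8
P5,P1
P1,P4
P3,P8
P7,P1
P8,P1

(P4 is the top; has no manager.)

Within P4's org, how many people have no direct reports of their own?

The people in P4's organization with no one reporting to them are P2, P7, P3, P6, P5. That is 5.

5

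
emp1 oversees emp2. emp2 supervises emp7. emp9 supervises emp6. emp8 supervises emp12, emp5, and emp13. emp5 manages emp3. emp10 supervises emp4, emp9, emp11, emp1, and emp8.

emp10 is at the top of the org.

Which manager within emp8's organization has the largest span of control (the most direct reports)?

Direct-report counts within emp8's organization: emp8 has 3; emp5 has 1. The largest is 3, held by emp8.

emp8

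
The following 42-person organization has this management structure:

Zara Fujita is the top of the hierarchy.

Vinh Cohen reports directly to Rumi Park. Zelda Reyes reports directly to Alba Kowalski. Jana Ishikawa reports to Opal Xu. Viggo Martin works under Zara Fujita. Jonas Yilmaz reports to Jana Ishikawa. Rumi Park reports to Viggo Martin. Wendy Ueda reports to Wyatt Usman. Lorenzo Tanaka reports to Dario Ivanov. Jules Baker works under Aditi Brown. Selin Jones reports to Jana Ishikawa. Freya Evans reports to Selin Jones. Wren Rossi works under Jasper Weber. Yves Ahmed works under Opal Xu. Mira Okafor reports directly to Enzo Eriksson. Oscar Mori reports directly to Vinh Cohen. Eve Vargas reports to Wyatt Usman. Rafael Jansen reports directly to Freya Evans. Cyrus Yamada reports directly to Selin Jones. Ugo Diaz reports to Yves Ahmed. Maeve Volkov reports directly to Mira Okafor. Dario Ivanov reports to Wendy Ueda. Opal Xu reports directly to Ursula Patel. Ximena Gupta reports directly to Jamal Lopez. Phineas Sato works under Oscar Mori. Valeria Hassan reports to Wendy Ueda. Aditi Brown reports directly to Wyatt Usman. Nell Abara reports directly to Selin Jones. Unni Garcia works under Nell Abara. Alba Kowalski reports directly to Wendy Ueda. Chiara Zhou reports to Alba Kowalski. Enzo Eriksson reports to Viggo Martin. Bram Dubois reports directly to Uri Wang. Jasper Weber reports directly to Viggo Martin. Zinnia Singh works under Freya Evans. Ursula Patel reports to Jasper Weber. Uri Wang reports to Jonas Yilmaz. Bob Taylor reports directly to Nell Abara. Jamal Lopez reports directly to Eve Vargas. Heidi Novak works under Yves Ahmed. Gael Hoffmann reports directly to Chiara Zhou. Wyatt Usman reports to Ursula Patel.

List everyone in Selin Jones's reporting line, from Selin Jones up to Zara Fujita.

Selin Jones -> Jana Ishikawa -> Opal Xu -> Ursula Patel -> Jasper Weber -> Viggo Martin -> Zara Fujita

Selin Jones reports to Jana Ishikawa. Jana Ishikawa reports to Opal Xu. Opal Xu reports to Ursula Patel. Ursula Patel reports to Jasper Weber. Jasper Weber reports to Viggo Martin. Viggo Martin reports to Zara Fujita. Zara Fujita is at the top.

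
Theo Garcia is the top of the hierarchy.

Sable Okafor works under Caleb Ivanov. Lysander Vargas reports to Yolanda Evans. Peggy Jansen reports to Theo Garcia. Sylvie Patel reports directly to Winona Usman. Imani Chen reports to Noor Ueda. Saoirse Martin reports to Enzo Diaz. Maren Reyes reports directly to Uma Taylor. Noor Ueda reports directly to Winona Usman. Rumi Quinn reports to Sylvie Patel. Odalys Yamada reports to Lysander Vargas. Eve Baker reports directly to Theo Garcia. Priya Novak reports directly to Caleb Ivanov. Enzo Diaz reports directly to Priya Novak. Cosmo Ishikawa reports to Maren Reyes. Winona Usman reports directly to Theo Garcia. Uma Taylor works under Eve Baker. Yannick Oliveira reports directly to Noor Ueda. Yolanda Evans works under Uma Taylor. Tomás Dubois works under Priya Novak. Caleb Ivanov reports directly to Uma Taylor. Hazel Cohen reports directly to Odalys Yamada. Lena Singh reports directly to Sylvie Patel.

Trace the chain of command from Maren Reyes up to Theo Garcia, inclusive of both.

Maren Reyes reports to Uma Taylor. Uma Taylor reports to Eve Baker. Eve Baker reports to Theo Garcia. Theo Garcia is at the top.

Maren Reyes -> Uma Taylor -> Eve Baker -> Theo Garcia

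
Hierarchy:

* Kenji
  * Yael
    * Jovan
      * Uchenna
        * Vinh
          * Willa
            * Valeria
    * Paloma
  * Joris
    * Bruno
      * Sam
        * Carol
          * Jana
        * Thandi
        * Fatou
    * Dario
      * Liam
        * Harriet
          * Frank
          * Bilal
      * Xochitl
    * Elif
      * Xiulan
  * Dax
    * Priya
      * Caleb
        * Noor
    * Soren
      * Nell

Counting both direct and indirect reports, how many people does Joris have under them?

Joris directly manages Bruno, Dario, Elif. Under Bruno: Sam, Fatou, Thandi, Carol, Jana (5). Under Dario: Xochitl, Liam, Harriet, Bilal, Frank (5). Under Elif: Xiulan (1). So Joris's organization is 3 direct reports plus everyone under them: 6 + 6 + 2 = 14.

14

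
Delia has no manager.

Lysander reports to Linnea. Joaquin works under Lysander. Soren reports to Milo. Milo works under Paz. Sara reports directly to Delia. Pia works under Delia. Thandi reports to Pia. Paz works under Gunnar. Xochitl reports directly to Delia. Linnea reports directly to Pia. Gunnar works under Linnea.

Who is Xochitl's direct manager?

Delia

Xochitl reports directly to Delia.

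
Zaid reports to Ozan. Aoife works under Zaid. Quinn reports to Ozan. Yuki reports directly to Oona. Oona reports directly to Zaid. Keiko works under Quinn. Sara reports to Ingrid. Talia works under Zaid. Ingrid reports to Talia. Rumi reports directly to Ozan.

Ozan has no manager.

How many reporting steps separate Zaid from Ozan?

1

Chain from Zaid up to Ozan: Zaid → Ozan. That is 1 step up, so Zaid is 1 level below Ozan.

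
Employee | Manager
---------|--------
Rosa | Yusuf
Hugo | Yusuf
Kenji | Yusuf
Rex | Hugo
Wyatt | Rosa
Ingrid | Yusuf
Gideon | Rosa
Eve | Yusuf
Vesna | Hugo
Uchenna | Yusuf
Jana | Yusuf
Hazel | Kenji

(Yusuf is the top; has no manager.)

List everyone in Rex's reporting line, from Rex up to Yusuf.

Rex -> Hugo -> Yusuf

Rex reports to Hugo. Hugo reports to Yusuf. Yusuf is at the top.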